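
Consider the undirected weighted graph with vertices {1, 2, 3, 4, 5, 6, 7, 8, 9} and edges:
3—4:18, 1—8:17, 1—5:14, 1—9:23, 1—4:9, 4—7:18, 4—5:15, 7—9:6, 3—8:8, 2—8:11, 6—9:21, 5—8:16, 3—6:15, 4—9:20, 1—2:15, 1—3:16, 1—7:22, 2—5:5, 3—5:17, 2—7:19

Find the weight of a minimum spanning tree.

86

Kruskal's algorithm — process edges by increasing weight (ties by edge label):
2—5 (5): add — endpoints in different components.
7—9 (6): add — endpoints in different components.
3—8 (8): add — endpoints in different components.
1—4 (9): add — endpoints in different components.
2—8 (11): add — endpoints in different components.
1—5 (14): add — endpoints in different components.
1—2 (15): skip — 1 and 2 already connected.
3—6 (15): add — endpoints in different components.
4—5 (15): skip — 4 and 5 already connected.
1—3 (16): skip — 1 and 3 already connected.
5—8 (16): skip — 5 and 8 already connected.
1—8 (17): skip — 1 and 8 already connected.
3—5 (17): skip — 3 and 5 already connected.
3—4 (18): skip — 3 and 4 already connected.
4—7 (18): add — endpoints in different components.
MST edges: 2—5, 7—9, 3—8, 1—4, 2—8, 1—5, 3—6, 4—7; total weight 5+6+8+9+11+14+15+18 = 86.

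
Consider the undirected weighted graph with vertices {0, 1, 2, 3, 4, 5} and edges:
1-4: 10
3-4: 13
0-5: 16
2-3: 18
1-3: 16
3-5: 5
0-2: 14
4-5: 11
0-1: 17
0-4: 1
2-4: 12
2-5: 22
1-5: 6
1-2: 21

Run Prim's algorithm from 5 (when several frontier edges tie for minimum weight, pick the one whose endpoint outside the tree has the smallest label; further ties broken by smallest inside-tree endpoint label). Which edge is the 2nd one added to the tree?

1-5

Grow the tree from 5 using Prim:
Step 1: frontier [3-5 5, 1-5 6, 4-5 11, 0-5 16, 2-5 22] → take 3-5 (5); add 3.
Step 2: frontier [3-4 13, 1-3 16, 2-3 18, 1-5 6, 4-5 11, 0-5 16, 2-5 22] → take 1-5 (6); add 1.
Step 3: frontier [1-4 10, 0-1 17, 1-2 21, 3-4 13, 2-3 18, 4-5 11, 0-5 16, 2-5 22] → take 1-4 (10); add 4.
Step 4: frontier [0-1 17, 1-2 21, 2-3 18, 0-4 1, 2-4 12, 0-5 16, 2-5 22] → take 0-4 (1); add 0.
Step 5: frontier [0-2 14, 1-2 21, 2-3 18, 2-4 12, 2-5 22] → take 2-4 (12); add 2.
The 2nd edge added is 1-5.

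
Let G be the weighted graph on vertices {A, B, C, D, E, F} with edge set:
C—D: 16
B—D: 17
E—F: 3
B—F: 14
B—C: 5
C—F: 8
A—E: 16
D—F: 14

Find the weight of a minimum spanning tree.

Sort edges by weight, then run Kruskal:
E—F (3): add — endpoints in different components.
B—C (5): add — endpoints in different components.
C—F (8): add — endpoints in different components.
B—F (14): skip — B and F already connected.
D—F (14): add — endpoints in different components.
A—E (16): add — endpoints in different components.
MST edges: E—F, B—C, C—F, D—F, A—E; total weight 3+5+8+14+16 = 46.

46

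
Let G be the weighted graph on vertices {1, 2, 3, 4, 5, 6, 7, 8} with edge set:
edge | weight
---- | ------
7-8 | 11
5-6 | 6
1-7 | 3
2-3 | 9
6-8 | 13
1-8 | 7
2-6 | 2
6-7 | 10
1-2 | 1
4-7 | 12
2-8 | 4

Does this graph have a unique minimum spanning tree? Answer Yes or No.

Yes

Kruskal's algorithm — process edges by increasing weight (ties by edge label):
1-2 (1): add — endpoints in different components.
2-6 (2): add — endpoints in different components.
1-7 (3): add — endpoints in different components.
2-8 (4): add — endpoints in different components.
5-6 (6): add — endpoints in different components.
1-8 (7): skip — 1 and 8 already connected.
2-3 (9): add — endpoints in different components.
6-7 (10): skip — 6 and 7 already connected.
7-8 (11): skip — 7 and 8 already connected.
4-7 (12): add — endpoints in different components.
Every non-tree edge has weight strictly greater than the heaviest edge on the tree path between its endpoints, so the MST is unique.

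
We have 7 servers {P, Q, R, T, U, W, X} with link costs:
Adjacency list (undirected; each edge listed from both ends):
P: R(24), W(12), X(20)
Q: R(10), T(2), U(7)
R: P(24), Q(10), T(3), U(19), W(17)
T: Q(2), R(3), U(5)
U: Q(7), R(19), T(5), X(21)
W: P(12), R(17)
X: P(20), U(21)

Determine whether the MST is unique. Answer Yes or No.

Sort edges by weight, then run Kruskal:
Q—T (2): add — endpoints in different components.
R—T (3): add — endpoints in different components.
T—U (5): add — endpoints in different components.
Q—U (7): skip — U and Q already connected.
Q—R (10): skip — Q and R already connected.
P—W (12): add — endpoints in different components.
R—W (17): add — endpoints in different components.
R—U (19): skip — U and R already connected.
P—X (20): add — endpoints in different components.
Every non-tree edge has weight strictly greater than the heaviest edge on the tree path between its endpoints, so the MST is unique.

Yes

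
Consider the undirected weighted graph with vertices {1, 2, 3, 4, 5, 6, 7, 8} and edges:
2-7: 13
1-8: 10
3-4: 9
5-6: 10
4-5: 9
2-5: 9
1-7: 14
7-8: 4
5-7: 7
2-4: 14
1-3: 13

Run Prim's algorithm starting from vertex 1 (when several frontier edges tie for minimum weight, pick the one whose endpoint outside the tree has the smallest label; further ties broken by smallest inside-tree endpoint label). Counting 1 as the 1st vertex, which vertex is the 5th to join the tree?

2

Prim, starting at 1.
Step 1: frontier [1-8 10, 1-3 13, 1-7 14] → take 1-8 (10); add 8.
Step 2: frontier [1-3 13, 1-7 14, 7-8 4] → take 7-8 (4); add 7.
Step 3: frontier [1-3 13, 5-7 7, 2-7 13] → take 5-7 (7); add 5.
Step 4: frontier [1-3 13, 2-5 9, 4-5 9, 5-6 10, 2-7 13] → take 2-5 (9); add 2.
Step 5: frontier [1-3 13, 2-4 14, 4-5 9, 5-6 10] → take 4-5 (9); add 4.
Step 6: frontier [1-3 13, 3-4 9, 5-6 10] → take 3-4 (9); add 3.
Step 7: frontier [5-6 10] → take 5-6 (10); add 6.
Vertex order: 1, 8, 7, 5, 2, 4, 3, 6. The 5th vertex is 2.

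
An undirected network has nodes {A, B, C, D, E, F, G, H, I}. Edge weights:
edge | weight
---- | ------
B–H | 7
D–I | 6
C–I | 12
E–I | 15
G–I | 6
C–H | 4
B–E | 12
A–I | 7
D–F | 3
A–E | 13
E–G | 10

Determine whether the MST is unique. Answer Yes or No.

Kruskal: consider edges lightest-first.
D–F (3): add — endpoints in different components.
C–H (4): add — endpoints in different components.
D–I (6): add — endpoints in different components.
G–I (6): add — endpoints in different components.
A–I (7): add — endpoints in different components.
B–H (7): add — endpoints in different components.
E–G (10): add — endpoints in different components.
B–E (12): add — endpoints in different components.
Non-tree edge C–I has weight 12, equal to the heaviest edge on its tree cycle — swapping gives another MST of the same weight. Not unique.

No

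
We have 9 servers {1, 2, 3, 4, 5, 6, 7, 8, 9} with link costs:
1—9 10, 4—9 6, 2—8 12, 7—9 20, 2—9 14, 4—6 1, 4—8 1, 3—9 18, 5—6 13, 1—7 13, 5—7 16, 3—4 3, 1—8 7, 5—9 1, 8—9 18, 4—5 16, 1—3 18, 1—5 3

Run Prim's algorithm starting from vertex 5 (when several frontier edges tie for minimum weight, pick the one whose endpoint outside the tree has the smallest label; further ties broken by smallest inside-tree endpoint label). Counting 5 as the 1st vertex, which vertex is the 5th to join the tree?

Prim's algorithm from 5:
Step 1: cheapest edge leaving the tree is 5—9 (1); add 9.
Step 2: cheapest edge leaving the tree is 1—5 (3); add 1.
Step 3: cheapest edge leaving the tree is 4—9 (6); add 4.
Step 4: cheapest edge leaving the tree is 4—6 (1); add 6.
Step 5: cheapest edge leaving the tree is 4—8 (1); add 8.
Step 6: cheapest edge leaving the tree is 3—4 (3); add 3.
Step 7: cheapest edge leaving the tree is 2—8 (12); add 2.
Step 8: cheapest edge leaving the tree is 1—7 (13); add 7.
Vertex order: 5, 9, 1, 4, 6, 8, 3, 2, 7. The 5th vertex is 6.

6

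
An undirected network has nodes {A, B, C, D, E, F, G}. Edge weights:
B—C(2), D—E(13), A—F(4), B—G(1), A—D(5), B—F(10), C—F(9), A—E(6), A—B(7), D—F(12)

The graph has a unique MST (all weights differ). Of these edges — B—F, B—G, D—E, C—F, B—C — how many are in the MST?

2

Kruskal: consider edges lightest-first.
B—G (1): add. Components now {A} {B,G} {C} {D} {E} {F}
B—C (2): add. Components now {A} {B,C,G} {D} {E} {F}
A—F (4): add. Components now {A,F} {B,C,G} {D} {E}
A—D (5): add. Components now {A,D,F} {B,C,G} {E}
A—E (6): add. Components now {A,D,E,F} {B,C,G}
A—B (7): add. Components now {A,B,C,D,E,F,G}
MST edge set: {B—G, B—C, A—F, A—D, A—E, A—B}.
Of the listed edges, {B—G, B—C} are in the MST → 2.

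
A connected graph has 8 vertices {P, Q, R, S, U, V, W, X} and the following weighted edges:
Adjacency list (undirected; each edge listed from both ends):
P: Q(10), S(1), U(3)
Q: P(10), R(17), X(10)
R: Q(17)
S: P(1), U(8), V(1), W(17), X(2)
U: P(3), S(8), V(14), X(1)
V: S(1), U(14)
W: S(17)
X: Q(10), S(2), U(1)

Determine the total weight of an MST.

Prim's algorithm from U:
Step 1: cheapest edge leaving the tree is U X (1); add X.
Step 2: cheapest edge leaving the tree is S X (2); add S.
Step 3: cheapest edge leaving the tree is P S (1); add P.
Step 4: cheapest edge leaving the tree is S V (1); add V.
Step 5: cheapest edge leaving the tree is P Q (10); add Q.
Step 6: cheapest edge leaving the tree is Q R (17); add R.
Step 7: cheapest edge leaving the tree is S W (17); add W.
MST edges: U X, S X, P S, S V, P Q, Q R, S W; total weight 1+2+1+1+10+17+17 = 49.

49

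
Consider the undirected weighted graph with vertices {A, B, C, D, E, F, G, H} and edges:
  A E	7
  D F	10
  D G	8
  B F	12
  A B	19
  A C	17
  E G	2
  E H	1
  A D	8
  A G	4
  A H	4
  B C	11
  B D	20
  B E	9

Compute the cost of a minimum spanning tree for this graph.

45

Grow the tree from H using Prim:
Step 1: cheapest edge leaving the tree is E H (1); add E.
Step 2: cheapest edge leaving the tree is E G (2); add G.
Step 3: cheapest edge leaving the tree is A G (4); add A.
Step 4: cheapest edge leaving the tree is A D (8); add D.
Step 5: cheapest edge leaving the tree is B E (9); add B.
Step 6: cheapest edge leaving the tree is D F (10); add F.
Step 7: cheapest edge leaving the tree is B C (11); add C.
MST edges: E H, E G, A G, A D, B E, D F, B C; total weight 1+2+4+8+9+10+11 = 45.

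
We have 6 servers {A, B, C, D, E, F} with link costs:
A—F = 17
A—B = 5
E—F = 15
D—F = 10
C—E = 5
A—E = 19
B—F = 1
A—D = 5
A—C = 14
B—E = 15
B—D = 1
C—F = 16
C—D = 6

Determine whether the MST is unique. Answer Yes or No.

No

Kruskal's algorithm — process edges by increasing weight (ties by edge label):
B—D (1): add — endpoints in different components.
B—F (1): add — endpoints in different components.
A—B (5): add — endpoints in different components.
A—D (5): skip — A and D already connected.
C—E (5): add — endpoints in different components.
C—D (6): add — endpoints in different components.
Non-tree edge A—D has weight 5, equal to the heaviest edge on its tree cycle — swapping gives another MST of the same weight. Not unique.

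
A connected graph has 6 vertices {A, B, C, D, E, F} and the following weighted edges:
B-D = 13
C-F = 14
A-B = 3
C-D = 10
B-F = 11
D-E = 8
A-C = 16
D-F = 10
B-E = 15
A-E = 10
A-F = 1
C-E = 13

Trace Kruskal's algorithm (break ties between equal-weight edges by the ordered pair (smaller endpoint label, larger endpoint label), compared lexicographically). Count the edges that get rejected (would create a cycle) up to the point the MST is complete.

0

Sort edges by weight, then run Kruskal:
A-F (1): add. Components now {A,F} {B} {C} {D} {E}
A-B (3): add. Components now {A,B,F} {C} {D} {E}
D-E (8): add. Components now {A,B,F} {C} {D,E}
A-E (10): add. Components now {A,B,D,E,F} {C}
C-D (10): add. Components now {A,B,C,D,E,F}
Edges rejected before the tree was complete: 0.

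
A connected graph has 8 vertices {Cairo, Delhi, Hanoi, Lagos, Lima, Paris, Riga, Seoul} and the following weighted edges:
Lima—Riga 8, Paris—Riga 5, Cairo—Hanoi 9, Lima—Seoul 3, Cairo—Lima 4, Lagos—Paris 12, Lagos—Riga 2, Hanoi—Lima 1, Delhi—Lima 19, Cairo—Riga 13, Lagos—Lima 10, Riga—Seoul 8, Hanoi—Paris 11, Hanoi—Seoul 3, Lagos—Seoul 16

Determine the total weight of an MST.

Kruskal: consider edges lightest-first.
Hanoi—Lima (1): add — endpoints in different components.
Lagos—Riga (2): add — endpoints in different components.
Hanoi—Seoul (3): add — endpoints in different components.
Lima—Seoul (3): skip — Seoul and Lima already connected.
Cairo—Lima (4): add — endpoints in different components.
Paris—Riga (5): add — endpoints in different components.
Lima—Riga (8): add — endpoints in different components.
Riga—Seoul (8): skip — Riga and Seoul already connected.
Cairo—Hanoi (9): skip — Hanoi and Cairo already connected.
Lagos—Lima (10): skip — Lima and Lagos already connected.
Hanoi—Paris (11): skip — Paris and Hanoi already connected.
Lagos—Paris (12): skip — Paris and Lagos already connected.
Cairo—Riga (13): skip — Riga and Cairo already connected.
Lagos—Seoul (16): skip — Seoul and Lagos already connected.
Delhi—Lima (19): add — endpoints in different components.
MST edges: Hanoi—Lima, Lagos—Riga, Hanoi—Seoul, Cairo—Lima, Paris—Riga, Lima—Riga, Delhi—Lima; total weight 1+2+3+4+5+8+19 = 42.

42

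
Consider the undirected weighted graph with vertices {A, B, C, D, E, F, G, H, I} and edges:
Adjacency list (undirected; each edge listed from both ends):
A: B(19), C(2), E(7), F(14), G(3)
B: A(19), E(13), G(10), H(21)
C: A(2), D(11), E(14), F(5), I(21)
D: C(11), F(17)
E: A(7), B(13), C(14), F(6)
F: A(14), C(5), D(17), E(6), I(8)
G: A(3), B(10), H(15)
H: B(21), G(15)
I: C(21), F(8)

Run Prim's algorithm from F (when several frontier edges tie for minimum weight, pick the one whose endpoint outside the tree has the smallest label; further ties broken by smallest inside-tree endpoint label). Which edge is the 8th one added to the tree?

Grow the tree from F using Prim:
Step 1: cheapest edge leaving the tree is C-F (5); add C.
Step 2: cheapest edge leaving the tree is A-C (2); add A.
Step 3: cheapest edge leaving the tree is A-G (3); add G.
Step 4: cheapest edge leaving the tree is E-F (6); add E.
Step 5: cheapest edge leaving the tree is F-I (8); add I.
Step 6: cheapest edge leaving the tree is B-G (10); add B.
Step 7: cheapest edge leaving the tree is C-D (11); add D.
Step 8: cheapest edge leaving the tree is G-H (15); add H.
The 8th edge added is G-H.

G-H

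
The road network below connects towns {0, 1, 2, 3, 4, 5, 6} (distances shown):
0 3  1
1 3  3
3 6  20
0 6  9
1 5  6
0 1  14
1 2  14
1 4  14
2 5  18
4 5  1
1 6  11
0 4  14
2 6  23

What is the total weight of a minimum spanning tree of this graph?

34

Prim's algorithm from 4:
Step 1: frontier [4 5 1, 0 4 14, 1 4 14] → take 4 5 (1); add 5.
Step 2: frontier [0 4 14, 1 4 14, 1 5 6, 2 5 18] → take 1 5 (6); add 1.
Step 3: frontier [1 3 3, 1 6 11, 0 1 14, 1 2 14, 0 4 14, 2 5 18] → take 1 3 (3); add 3.
Step 4: frontier [1 6 11, 0 1 14, 1 2 14, 0 3 1, 3 6 20, 0 4 14, 2 5 18] → take 0 3 (1); add 0.
Step 5: frontier [0 6 9, 1 6 11, 1 2 14, 3 6 20, 2 5 18] → take 0 6 (9); add 6.
Step 6: frontier [1 2 14, 2 5 18, 2 6 23] → take 1 2 (14); add 2.
MST edges: 4 5, 1 5, 1 3, 0 3, 0 6, 1 2; total weight 1+6+3+1+9+14 = 34.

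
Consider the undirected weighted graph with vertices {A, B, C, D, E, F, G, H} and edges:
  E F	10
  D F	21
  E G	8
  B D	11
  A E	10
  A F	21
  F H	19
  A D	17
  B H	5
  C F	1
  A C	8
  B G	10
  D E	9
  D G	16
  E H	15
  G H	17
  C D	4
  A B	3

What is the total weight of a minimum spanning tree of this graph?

38

Prim, starting at H.
Step 1: cheapest edge leaving the tree is B H (5); add B.
Step 2: cheapest edge leaving the tree is A B (3); add A.
Step 3: cheapest edge leaving the tree is A C (8); add C.
Step 4: cheapest edge leaving the tree is C F (1); add F.
Step 5: cheapest edge leaving the tree is C D (4); add D.
Step 6: cheapest edge leaving the tree is D E (9); add E.
Step 7: cheapest edge leaving the tree is E G (8); add G.
MST edges: B H, A B, A C, C F, C D, D E, E G; total weight 5+3+8+1+4+9+8 = 38.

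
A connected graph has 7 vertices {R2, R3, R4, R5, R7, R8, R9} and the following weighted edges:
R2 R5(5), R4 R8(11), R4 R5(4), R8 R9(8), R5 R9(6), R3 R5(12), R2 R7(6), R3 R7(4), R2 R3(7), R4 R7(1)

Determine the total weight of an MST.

Kruskal's algorithm — process edges by increasing weight (ties by edge label):
R4 R7 (1): add — endpoints in different components.
R3 R7 (4): add — endpoints in different components.
R4 R5 (4): add — endpoints in different components.
R2 R5 (5): add — endpoints in different components.
R2 R7 (6): skip — R7 and R2 already connected.
R5 R9 (6): add — endpoints in different components.
R2 R3 (7): skip — R3 and R2 already connected.
R8 R9 (8): add — endpoints in different components.
MST edges: R4 R7, R3 R7, R4 R5, R2 R5, R5 R9, R8 R9; total weight 1+4+4+5+6+8 = 28.

28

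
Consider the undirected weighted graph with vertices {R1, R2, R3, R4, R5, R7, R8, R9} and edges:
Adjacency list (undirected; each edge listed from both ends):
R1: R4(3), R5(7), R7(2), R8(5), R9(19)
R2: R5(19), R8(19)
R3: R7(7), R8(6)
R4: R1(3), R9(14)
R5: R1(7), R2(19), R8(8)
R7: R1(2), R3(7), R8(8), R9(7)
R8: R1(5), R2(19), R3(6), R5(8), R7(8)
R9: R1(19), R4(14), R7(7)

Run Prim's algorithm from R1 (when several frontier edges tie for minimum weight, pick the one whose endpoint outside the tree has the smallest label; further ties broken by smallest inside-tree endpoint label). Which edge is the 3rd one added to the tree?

Prim's algorithm from R1:
Step 1: cheapest edge leaving the tree is R1–R7 (2); add R7.
Step 2: cheapest edge leaving the tree is R1–R4 (3); add R4.
Step 3: cheapest edge leaving the tree is R1–R8 (5); add R8.
Step 4: cheapest edge leaving the tree is R3–R8 (6); add R3.
Step 5: cheapest edge leaving the tree is R1–R5 (7); add R5.
Step 6: cheapest edge leaving the tree is R7–R9 (7); add R9.
Step 7: cheapest edge leaving the tree is R2–R5 (19); add R2.
The 3rd edge added is R1–R8.

R1-R8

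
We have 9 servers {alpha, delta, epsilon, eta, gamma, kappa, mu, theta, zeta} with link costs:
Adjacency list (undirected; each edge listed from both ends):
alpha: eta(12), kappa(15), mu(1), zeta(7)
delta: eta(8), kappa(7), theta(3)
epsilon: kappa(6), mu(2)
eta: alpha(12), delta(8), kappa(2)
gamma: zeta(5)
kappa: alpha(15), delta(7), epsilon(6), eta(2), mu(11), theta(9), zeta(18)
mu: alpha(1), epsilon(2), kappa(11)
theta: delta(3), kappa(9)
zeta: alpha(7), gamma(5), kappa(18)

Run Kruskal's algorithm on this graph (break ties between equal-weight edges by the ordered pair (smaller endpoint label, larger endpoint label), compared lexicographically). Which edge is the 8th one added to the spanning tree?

Kruskal's algorithm — process edges by increasing weight (ties by edge label):
alpha—mu (1): add — endpoints in different components.
epsilon—mu (2): add — endpoints in different components.
eta—kappa (2): add — endpoints in different components.
delta—theta (3): add — endpoints in different components.
gamma—zeta (5): add — endpoints in different components.
epsilon—kappa (6): add — endpoints in different components.
alpha—zeta (7): add — endpoints in different components.
delta—kappa (7): add — endpoints in different components.
The 8th edge added is delta—kappa.

delta-kappa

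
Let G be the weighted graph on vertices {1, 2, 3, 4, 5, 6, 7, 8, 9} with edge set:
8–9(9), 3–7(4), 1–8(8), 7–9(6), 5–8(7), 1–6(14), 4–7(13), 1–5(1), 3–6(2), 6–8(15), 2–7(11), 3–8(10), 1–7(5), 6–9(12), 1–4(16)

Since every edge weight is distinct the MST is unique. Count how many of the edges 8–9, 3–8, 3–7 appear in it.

1

Kruskal's algorithm — process edges by increasing weight (ties by edge label):
1–5 (1): add — endpoints in different components.
3–6 (2): add — endpoints in different components.
3–7 (4): add — endpoints in different components.
1–7 (5): add — endpoints in different components.
7–9 (6): add — endpoints in different components.
5–8 (7): add — endpoints in different components.
1–8 (8): skip — 1 and 8 already connected.
8–9 (9): skip — 8 and 9 already connected.
3–8 (10): skip — 3 and 8 already connected.
2–7 (11): add — endpoints in different components.
6–9 (12): skip — 6 and 9 already connected.
4–7 (13): add — endpoints in different components.
MST edge set: {1–5, 3–6, 3–7, 1–7, 7–9, 5–8, 2–7, 4–7}.
Of the listed edges, {3–7} are in the MST → 1.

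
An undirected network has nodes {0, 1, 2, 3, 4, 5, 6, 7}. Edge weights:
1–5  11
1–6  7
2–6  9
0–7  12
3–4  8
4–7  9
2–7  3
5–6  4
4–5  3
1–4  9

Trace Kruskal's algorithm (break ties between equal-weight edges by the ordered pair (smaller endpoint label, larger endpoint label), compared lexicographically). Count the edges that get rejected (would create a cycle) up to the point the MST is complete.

3

Sort edges by weight, then run Kruskal:
2–7 (3): add — endpoints in different components.
4–5 (3): add — endpoints in different components.
5–6 (4): add — endpoints in different components.
1–6 (7): add — endpoints in different components.
3–4 (8): add — endpoints in different components.
1–4 (9): skip — 1 and 4 already connected.
2–6 (9): add — endpoints in different components.
4–7 (9): skip — 4 and 7 already connected.
1–5 (11): skip — 1 and 5 already connected.
0–7 (12): add — endpoints in different components.
Edges rejected before the tree was complete: 3.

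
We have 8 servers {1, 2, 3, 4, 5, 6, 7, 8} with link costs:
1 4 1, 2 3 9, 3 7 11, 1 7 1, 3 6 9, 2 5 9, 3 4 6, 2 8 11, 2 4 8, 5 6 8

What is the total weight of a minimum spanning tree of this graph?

44

Prim, starting at 4.
Step 1: cheapest edge leaving the tree is 1 4 (1); add 1.
Step 2: cheapest edge leaving the tree is 1 7 (1); add 7.
Step 3: cheapest edge leaving the tree is 3 4 (6); add 3.
Step 4: cheapest edge leaving the tree is 2 4 (8); add 2.
Step 5: cheapest edge leaving the tree is 2 5 (9); add 5.
Step 6: cheapest edge leaving the tree is 5 6 (8); add 6.
Step 7: cheapest edge leaving the tree is 2 8 (11); add 8.
MST edges: 1 4, 1 7, 3 4, 2 4, 2 5, 5 6, 2 8; total weight 1+1+6+8+9+8+11 = 44.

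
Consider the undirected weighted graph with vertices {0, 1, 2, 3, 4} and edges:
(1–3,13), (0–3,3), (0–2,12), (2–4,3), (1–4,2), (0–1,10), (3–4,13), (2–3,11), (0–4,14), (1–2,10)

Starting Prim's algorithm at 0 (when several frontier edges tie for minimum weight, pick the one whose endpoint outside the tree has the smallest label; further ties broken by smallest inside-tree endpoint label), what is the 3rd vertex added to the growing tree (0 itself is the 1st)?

Prim, starting at 0.
Step 1: cheapest edge leaving the tree is 0–3 (3); add 3.
Step 2: cheapest edge leaving the tree is 0–1 (10); add 1.
Step 3: cheapest edge leaving the tree is 1–4 (2); add 4.
Step 4: cheapest edge leaving the tree is 2–4 (3); add 2.
Vertex order: 0, 3, 1, 4, 2. The 3rd vertex is 1.

1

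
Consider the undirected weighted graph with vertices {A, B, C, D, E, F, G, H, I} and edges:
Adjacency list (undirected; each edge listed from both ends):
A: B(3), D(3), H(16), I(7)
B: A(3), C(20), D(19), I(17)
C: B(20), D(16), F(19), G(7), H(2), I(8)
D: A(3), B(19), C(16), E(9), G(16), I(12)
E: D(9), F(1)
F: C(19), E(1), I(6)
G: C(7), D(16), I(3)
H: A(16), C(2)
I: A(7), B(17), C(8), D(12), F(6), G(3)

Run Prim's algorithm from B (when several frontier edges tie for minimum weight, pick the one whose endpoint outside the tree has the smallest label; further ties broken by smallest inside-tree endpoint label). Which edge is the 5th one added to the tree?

F-I

Grow the tree from B using Prim:
Step 1: cheapest edge leaving the tree is A—B (3); add A.
Step 2: cheapest edge leaving the tree is A—D (3); add D.
Step 3: cheapest edge leaving the tree is A—I (7); add I.
Step 4: cheapest edge leaving the tree is G—I (3); add G.
Step 5: cheapest edge leaving the tree is F—I (6); add F.
Step 6: cheapest edge leaving the tree is E—F (1); add E.
Step 7: cheapest edge leaving the tree is C—G (7); add C.
Step 8: cheapest edge leaving the tree is C—H (2); add H.
The 5th edge added is F—I.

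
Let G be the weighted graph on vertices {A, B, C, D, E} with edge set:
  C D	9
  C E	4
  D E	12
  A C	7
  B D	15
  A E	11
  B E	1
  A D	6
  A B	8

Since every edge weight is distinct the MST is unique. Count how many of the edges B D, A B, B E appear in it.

Kruskal: consider edges lightest-first.
B E (1): add — endpoints in different components.
C E (4): add — endpoints in different components.
A D (6): add — endpoints in different components.
A C (7): add — endpoints in different components.
MST edge set: {B E, C E, A D, A C}.
Of the listed edges, {B E} are in the MST → 1.

1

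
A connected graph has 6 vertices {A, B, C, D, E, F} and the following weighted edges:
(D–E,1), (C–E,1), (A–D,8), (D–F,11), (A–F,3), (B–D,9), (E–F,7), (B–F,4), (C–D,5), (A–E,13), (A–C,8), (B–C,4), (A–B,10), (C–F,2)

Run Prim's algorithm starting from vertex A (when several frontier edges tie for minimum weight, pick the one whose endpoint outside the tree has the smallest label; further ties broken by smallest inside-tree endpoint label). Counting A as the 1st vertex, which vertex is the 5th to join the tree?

Grow the tree from A using Prim:
Step 1: frontier [A–F 3, A–C 8, A–D 8, A–B 10, A–E 13] → take A–F (3); add F.
Step 2: frontier [A–C 8, A–D 8, A–B 10, A–E 13, C–F 2, B–F 4, E–F 7, D–F 11] → take C–F (2); add C.
Step 3: frontier [A–D 8, A–B 10, A–E 13, C–E 1, B–C 4, C–D 5, B–F 4, E–F 7, D–F 11] → take C–E (1); add E.
Step 4: frontier [A–D 8, A–B 10, B–C 4, C–D 5, D–E 1, B–F 4, D–F 11] → take D–E (1); add D.
Step 5: frontier [A–B 10, B–C 4, B–D 9, B–F 4] → take B–C (4); add B.
Vertex order: A, F, C, E, D, B. The 5th vertex is D.

D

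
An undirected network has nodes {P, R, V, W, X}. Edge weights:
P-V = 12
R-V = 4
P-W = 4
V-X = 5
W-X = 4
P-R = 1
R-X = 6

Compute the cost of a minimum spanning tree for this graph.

Grow the tree from W using Prim:
Step 1: cheapest edge leaving the tree is P-W (4); add P.
Step 2: cheapest edge leaving the tree is P-R (1); add R.
Step 3: cheapest edge leaving the tree is R-V (4); add V.
Step 4: cheapest edge leaving the tree is W-X (4); add X.
MST edges: P-W, P-R, R-V, W-X; total weight 4+1+4+4 = 13.

13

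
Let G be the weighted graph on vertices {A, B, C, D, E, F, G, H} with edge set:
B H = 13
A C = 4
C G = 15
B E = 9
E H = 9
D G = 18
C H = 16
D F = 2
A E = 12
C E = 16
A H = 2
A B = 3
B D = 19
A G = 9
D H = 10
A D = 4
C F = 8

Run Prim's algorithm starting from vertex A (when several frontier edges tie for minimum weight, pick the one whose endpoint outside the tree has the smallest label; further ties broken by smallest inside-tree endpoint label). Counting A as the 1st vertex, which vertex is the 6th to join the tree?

F

Prim's algorithm from A:
Step 1: cheapest edge leaving the tree is A H (2); add H.
Step 2: cheapest edge leaving the tree is A B (3); add B.
Step 3: cheapest edge leaving the tree is A C (4); add C.
Step 4: cheapest edge leaving the tree is A D (4); add D.
Step 5: cheapest edge leaving the tree is D F (2); add F.
Step 6: cheapest edge leaving the tree is B E (9); add E.
Step 7: cheapest edge leaving the tree is A G (9); add G.
Vertex order: A, H, B, C, D, F, E, G. The 6th vertex is F.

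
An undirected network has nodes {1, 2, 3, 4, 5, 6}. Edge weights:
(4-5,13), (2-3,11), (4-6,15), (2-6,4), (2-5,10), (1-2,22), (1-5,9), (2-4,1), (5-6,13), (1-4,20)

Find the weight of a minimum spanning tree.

35

Kruskal's algorithm — process edges by increasing weight (ties by edge label):
2-4 (1): add — endpoints in different components.
2-6 (4): add — endpoints in different components.
1-5 (9): add — endpoints in different components.
2-5 (10): add — endpoints in different components.
2-3 (11): add — endpoints in different components.
MST edges: 2-4, 2-6, 1-5, 2-5, 2-3; total weight 1+4+9+10+11 = 35.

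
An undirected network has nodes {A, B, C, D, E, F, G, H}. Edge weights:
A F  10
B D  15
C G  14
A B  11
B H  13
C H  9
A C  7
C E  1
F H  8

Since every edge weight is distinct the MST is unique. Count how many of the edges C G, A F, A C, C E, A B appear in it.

Kruskal's algorithm — process edges by increasing weight (ties by edge label):
C E (1): add — endpoints in different components.
A C (7): add — endpoints in different components.
F H (8): add — endpoints in different components.
C H (9): add — endpoints in different components.
A F (10): skip — A and F already connected.
A B (11): add — endpoints in different components.
B H (13): skip — B and H already connected.
C G (14): add — endpoints in different components.
B D (15): add — endpoints in different components.
MST edge set: {C E, A C, F H, C H, A B, C G, B D}.
Of the listed edges, {C G, A C, C E, A B} are in the MST → 4.

4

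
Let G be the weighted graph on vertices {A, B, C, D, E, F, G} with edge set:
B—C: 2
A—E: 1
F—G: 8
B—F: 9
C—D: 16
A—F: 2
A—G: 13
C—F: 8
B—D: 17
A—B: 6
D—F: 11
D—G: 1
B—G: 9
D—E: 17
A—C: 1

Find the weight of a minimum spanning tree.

Sort edges by weight, then run Kruskal:
A—C (1): add. Components now {A,C} {B} {D} {E} {F} {G}
A—E (1): add. Components now {A,C,E} {B} {D} {F} {G}
D—G (1): add. Components now {A,C,E} {B} {D,G} {F}
A—F (2): add. Components now {A,C,E,F} {B} {D,G}
B—C (2): add. Components now {A,B,C,E,F} {D,G}
A—B (6): skip — A and B already connected.
C—F (8): skip — C and F already connected.
F—G (8): add. Components now {A,B,C,D,E,F,G}
MST edges: A—C, A—E, D—G, A—F, B—C, F—G; total weight 1+1+1+2+2+8 = 15.

15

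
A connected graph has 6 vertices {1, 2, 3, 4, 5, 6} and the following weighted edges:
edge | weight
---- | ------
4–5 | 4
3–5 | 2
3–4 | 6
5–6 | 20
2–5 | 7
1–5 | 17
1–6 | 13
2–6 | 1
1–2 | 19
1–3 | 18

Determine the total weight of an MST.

27

Prim's algorithm from 1:
Step 1: frontier [1–6 13, 1–5 17, 1–3 18, 1–2 19] → take 1–6 (13); add 6.
Step 2: frontier [1–5 17, 1–3 18, 1–2 19, 2–6 1, 5–6 20] → take 2–6 (1); add 2.
Step 3: frontier [1–5 17, 1–3 18, 2–5 7, 5–6 20] → take 2–5 (7); add 5.
Step 4: frontier [1–3 18, 3–5 2, 4–5 4] → take 3–5 (2); add 3.
Step 5: frontier [3–4 6, 4–5 4] → take 4–5 (4); add 4.
MST edges: 1–6, 2–6, 2–5, 3–5, 4–5; total weight 13+1+7+2+4 = 27.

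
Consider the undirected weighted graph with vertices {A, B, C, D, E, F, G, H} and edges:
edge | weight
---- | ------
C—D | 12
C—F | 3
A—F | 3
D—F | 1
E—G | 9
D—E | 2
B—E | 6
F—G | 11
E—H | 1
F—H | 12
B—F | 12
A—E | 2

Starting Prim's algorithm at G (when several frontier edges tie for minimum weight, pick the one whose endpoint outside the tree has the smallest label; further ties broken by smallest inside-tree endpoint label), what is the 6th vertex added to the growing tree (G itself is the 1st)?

Grow the tree from G using Prim:
Step 1: cheapest edge leaving the tree is E—G (9); add E.
Step 2: cheapest edge leaving the tree is E—H (1); add H.
Step 3: cheapest edge leaving the tree is A—E (2); add A.
Step 4: cheapest edge leaving the tree is D—E (2); add D.
Step 5: cheapest edge leaving the tree is D—F (1); add F.
Step 6: cheapest edge leaving the tree is C—F (3); add C.
Step 7: cheapest edge leaving the tree is B—E (6); add B.
Vertex order: G, E, H, A, D, F, C, B. The 6th vertex is F.

F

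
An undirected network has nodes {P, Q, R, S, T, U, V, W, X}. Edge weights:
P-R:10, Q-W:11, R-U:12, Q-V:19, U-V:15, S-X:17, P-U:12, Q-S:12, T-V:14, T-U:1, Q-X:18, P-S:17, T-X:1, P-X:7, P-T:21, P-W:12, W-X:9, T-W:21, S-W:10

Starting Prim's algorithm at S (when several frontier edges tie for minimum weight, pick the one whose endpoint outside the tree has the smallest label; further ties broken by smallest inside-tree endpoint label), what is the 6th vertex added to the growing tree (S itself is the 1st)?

Grow the tree from S using Prim:
Step 1: cheapest edge leaving the tree is S-W (10); add W.
Step 2: cheapest edge leaving the tree is W-X (9); add X.
Step 3: cheapest edge leaving the tree is T-X (1); add T.
Step 4: cheapest edge leaving the tree is T-U (1); add U.
Step 5: cheapest edge leaving the tree is P-X (7); add P.
Step 6: cheapest edge leaving the tree is P-R (10); add R.
Step 7: cheapest edge leaving the tree is Q-W (11); add Q.
Step 8: cheapest edge leaving the tree is T-V (14); add V.
Vertex order: S, W, X, T, U, P, R, Q, V. The 6th vertex is P.

P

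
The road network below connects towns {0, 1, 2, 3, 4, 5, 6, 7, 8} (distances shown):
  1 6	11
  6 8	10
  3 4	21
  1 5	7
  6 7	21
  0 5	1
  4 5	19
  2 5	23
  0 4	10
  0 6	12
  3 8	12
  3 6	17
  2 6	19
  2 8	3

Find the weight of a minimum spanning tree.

75

Kruskal: consider edges lightest-first.
0 5 (1): add — endpoints in different components.
2 8 (3): add — endpoints in different components.
1 5 (7): add — endpoints in different components.
0 4 (10): add — endpoints in different components.
6 8 (10): add — endpoints in different components.
1 6 (11): add — endpoints in different components.
0 6 (12): skip — 0 and 6 already connected.
3 8 (12): add — endpoints in different components.
3 6 (17): skip — 3 and 6 already connected.
2 6 (19): skip — 2 and 6 already connected.
4 5 (19): skip — 4 and 5 already connected.
3 4 (21): skip — 3 and 4 already connected.
6 7 (21): add — endpoints in different components.
MST edges: 0 5, 2 8, 1 5, 0 4, 6 8, 1 6, 3 8, 6 7; total weight 1+3+7+10+10+11+12+21 = 75.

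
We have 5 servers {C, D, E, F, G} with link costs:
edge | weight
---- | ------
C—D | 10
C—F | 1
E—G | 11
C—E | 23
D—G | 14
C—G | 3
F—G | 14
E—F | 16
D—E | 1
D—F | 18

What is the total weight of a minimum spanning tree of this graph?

15

Kruskal's algorithm — process edges by increasing weight (ties by edge label):
C—F (1): add. Components now {C,F} {D} {E} {G}
D—E (1): add. Components now {C,F} {D,E} {G}
C—G (3): add. Components now {C,F,G} {D,E}
C—D (10): add. Components now {C,D,E,F,G}
MST edges: C—F, D—E, C—G, C—D; total weight 1+1+3+10 = 15.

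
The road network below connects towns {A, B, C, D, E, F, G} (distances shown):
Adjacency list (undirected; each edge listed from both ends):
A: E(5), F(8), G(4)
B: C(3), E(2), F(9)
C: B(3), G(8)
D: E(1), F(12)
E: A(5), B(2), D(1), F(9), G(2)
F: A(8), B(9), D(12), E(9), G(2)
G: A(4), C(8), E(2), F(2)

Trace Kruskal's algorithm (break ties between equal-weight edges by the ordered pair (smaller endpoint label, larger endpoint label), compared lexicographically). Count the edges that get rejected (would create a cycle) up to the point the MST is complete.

Kruskal: consider edges lightest-first.
D—E (1): add — endpoints in different components.
B—E (2): add — endpoints in different components.
E—G (2): add — endpoints in different components.
F—G (2): add — endpoints in different components.
B—C (3): add — endpoints in different components.
A—G (4): add — endpoints in different components.
Edges rejected before the tree was complete: 0.

0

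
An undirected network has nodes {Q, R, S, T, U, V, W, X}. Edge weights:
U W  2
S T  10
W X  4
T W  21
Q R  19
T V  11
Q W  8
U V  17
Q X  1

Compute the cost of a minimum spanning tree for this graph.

64

Kruskal: consider edges lightest-first.
Q X (1): add — endpoints in different components.
U W (2): add — endpoints in different components.
W X (4): add — endpoints in different components.
Q W (8): skip — Q and W already connected.
S T (10): add — endpoints in different components.
T V (11): add — endpoints in different components.
U V (17): add — endpoints in different components.
Q R (19): add — endpoints in different components.
MST edges: Q X, U W, W X, S T, T V, U V, Q R; total weight 1+2+4+10+11+17+19 = 64.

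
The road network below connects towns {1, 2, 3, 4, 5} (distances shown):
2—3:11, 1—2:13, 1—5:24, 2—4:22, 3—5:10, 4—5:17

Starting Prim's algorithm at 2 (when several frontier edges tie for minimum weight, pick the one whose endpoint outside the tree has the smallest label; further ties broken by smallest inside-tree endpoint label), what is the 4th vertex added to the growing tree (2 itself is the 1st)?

1

Prim, starting at 2.
Step 1: cheapest edge leaving the tree is 2—3 (11); add 3.
Step 2: cheapest edge leaving the tree is 3—5 (10); add 5.
Step 3: cheapest edge leaving the tree is 1—2 (13); add 1.
Step 4: cheapest edge leaving the tree is 4—5 (17); add 4.
Vertex order: 2, 3, 5, 1, 4. The 4th vertex is 1.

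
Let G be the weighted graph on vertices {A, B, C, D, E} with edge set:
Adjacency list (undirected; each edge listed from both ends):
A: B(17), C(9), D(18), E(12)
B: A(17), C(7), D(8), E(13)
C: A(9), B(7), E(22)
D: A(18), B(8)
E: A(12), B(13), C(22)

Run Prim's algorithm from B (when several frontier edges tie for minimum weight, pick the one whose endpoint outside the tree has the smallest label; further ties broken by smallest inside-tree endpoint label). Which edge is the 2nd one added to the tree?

Grow the tree from B using Prim:
Step 1: cheapest edge leaving the tree is B–C (7); add C.
Step 2: cheapest edge leaving the tree is B–D (8); add D.
Step 3: cheapest edge leaving the tree is A–C (9); add A.
Step 4: cheapest edge leaving the tree is A–E (12); add E.
The 2nd edge added is B–D.

B-D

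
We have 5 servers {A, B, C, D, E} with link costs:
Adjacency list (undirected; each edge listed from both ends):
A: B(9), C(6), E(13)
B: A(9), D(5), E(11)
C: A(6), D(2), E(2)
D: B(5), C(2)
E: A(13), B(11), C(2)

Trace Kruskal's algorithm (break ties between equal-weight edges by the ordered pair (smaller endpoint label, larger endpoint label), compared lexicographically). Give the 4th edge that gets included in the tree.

Kruskal's algorithm — process edges by increasing weight (ties by edge label):
C D (2): add — endpoints in different components.
C E (2): add — endpoints in different components.
B D (5): add — endpoints in different components.
A C (6): add — endpoints in different components.
The 4th edge added is A C.

A-C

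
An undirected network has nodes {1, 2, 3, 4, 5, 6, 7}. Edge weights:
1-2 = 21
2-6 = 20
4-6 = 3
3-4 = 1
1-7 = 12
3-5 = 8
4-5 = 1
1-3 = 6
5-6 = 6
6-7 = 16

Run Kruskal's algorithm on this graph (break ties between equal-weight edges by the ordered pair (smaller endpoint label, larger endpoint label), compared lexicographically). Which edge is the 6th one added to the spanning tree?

2-6

Sort edges by weight, then run Kruskal:
3-4 (1): add. Components now {1} {2} {3,4} {5} {6} {7}
4-5 (1): add. Components now {1} {2} {3,4,5} {6} {7}
4-6 (3): add. Components now {1} {2} {3,4,5,6} {7}
1-3 (6): add. Components now {1,3,4,5,6} {2} {7}
5-6 (6): skip — 5 and 6 already connected.
3-5 (8): skip — 3 and 5 already connected.
1-7 (12): add. Components now {1,3,4,5,6,7} {2}
6-7 (16): skip — 6 and 7 already connected.
2-6 (20): add. Components now {1,2,3,4,5,6,7}
The 6th edge added is 2-6.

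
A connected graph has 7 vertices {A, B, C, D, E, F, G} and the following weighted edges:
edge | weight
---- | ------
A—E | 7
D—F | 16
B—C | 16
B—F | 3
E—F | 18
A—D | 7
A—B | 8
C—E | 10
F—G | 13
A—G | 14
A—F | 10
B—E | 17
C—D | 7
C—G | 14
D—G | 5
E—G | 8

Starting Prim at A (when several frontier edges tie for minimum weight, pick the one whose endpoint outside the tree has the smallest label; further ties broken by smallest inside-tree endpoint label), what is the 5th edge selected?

Prim, starting at A.
Step 1: cheapest edge leaving the tree is A—D (7); add D.
Step 2: cheapest edge leaving the tree is D—G (5); add G.
Step 3: cheapest edge leaving the tree is C—D (7); add C.
Step 4: cheapest edge leaving the tree is A—E (7); add E.
Step 5: cheapest edge leaving the tree is A—B (8); add B.
Step 6: cheapest edge leaving the tree is B—F (3); add F.
The 5th edge added is A—B.

A-B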